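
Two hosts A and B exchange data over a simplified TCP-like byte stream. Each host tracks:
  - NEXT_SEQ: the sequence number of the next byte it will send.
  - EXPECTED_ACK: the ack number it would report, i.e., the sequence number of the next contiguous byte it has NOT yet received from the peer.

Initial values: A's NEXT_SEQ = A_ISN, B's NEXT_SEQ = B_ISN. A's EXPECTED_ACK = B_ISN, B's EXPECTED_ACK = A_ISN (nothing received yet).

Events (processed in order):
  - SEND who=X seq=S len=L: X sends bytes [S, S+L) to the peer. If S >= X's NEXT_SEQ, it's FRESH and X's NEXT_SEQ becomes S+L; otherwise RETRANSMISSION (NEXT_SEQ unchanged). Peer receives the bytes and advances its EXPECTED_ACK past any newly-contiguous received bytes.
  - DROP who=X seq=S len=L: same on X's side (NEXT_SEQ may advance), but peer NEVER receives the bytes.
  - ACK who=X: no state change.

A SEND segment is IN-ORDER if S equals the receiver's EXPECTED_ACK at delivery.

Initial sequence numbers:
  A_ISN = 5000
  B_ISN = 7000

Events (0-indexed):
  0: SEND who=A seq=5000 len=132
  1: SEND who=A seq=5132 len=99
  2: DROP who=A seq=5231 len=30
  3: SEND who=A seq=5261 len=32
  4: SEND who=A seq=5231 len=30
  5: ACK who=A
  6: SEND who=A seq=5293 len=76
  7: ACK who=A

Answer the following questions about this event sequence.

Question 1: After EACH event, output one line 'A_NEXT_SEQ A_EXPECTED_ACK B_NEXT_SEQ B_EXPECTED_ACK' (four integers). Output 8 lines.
5132 7000 7000 5132
5231 7000 7000 5231
5261 7000 7000 5231
5293 7000 7000 5231
5293 7000 7000 5293
5293 7000 7000 5293
5369 7000 7000 5369
5369 7000 7000 5369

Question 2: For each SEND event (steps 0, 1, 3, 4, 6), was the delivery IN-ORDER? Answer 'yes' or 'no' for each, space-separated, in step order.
Answer: yes yes no yes yes

Derivation:
Step 0: SEND seq=5000 -> in-order
Step 1: SEND seq=5132 -> in-order
Step 3: SEND seq=5261 -> out-of-order
Step 4: SEND seq=5231 -> in-order
Step 6: SEND seq=5293 -> in-order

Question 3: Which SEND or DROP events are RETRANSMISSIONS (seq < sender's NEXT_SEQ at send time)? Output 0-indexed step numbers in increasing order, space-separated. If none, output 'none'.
Step 0: SEND seq=5000 -> fresh
Step 1: SEND seq=5132 -> fresh
Step 2: DROP seq=5231 -> fresh
Step 3: SEND seq=5261 -> fresh
Step 4: SEND seq=5231 -> retransmit
Step 6: SEND seq=5293 -> fresh

Answer: 4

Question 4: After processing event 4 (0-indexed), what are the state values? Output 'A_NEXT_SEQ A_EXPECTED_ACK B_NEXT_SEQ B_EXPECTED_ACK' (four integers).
After event 0: A_seq=5132 A_ack=7000 B_seq=7000 B_ack=5132
After event 1: A_seq=5231 A_ack=7000 B_seq=7000 B_ack=5231
After event 2: A_seq=5261 A_ack=7000 B_seq=7000 B_ack=5231
After event 3: A_seq=5293 A_ack=7000 B_seq=7000 B_ack=5231
After event 4: A_seq=5293 A_ack=7000 B_seq=7000 B_ack=5293

5293 7000 7000 5293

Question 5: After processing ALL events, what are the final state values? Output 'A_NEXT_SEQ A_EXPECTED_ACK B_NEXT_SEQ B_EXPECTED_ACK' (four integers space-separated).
After event 0: A_seq=5132 A_ack=7000 B_seq=7000 B_ack=5132
After event 1: A_seq=5231 A_ack=7000 B_seq=7000 B_ack=5231
After event 2: A_seq=5261 A_ack=7000 B_seq=7000 B_ack=5231
After event 3: A_seq=5293 A_ack=7000 B_seq=7000 B_ack=5231
After event 4: A_seq=5293 A_ack=7000 B_seq=7000 B_ack=5293
After event 5: A_seq=5293 A_ack=7000 B_seq=7000 B_ack=5293
After event 6: A_seq=5369 A_ack=7000 B_seq=7000 B_ack=5369
After event 7: A_seq=5369 A_ack=7000 B_seq=7000 B_ack=5369

Answer: 5369 7000 7000 5369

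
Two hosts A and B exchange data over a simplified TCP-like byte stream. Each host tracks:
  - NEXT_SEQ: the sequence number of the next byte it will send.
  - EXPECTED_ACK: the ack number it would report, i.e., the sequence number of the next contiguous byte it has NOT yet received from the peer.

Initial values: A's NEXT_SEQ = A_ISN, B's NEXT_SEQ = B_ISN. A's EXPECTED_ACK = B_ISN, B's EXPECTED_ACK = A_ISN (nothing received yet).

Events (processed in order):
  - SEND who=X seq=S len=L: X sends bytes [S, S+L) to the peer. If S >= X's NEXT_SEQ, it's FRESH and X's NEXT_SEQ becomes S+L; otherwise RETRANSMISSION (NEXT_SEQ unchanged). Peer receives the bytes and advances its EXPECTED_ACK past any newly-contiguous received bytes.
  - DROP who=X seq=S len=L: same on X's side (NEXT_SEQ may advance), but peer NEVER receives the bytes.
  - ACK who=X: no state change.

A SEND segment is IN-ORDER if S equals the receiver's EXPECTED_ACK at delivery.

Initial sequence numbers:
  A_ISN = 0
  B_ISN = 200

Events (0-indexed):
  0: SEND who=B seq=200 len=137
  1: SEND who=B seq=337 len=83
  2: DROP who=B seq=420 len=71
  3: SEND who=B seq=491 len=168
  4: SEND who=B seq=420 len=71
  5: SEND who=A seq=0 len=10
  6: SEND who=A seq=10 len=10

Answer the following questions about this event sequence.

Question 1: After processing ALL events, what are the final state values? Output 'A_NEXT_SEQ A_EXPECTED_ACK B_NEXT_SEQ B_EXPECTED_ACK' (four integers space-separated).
After event 0: A_seq=0 A_ack=337 B_seq=337 B_ack=0
After event 1: A_seq=0 A_ack=420 B_seq=420 B_ack=0
After event 2: A_seq=0 A_ack=420 B_seq=491 B_ack=0
After event 3: A_seq=0 A_ack=420 B_seq=659 B_ack=0
After event 4: A_seq=0 A_ack=659 B_seq=659 B_ack=0
After event 5: A_seq=10 A_ack=659 B_seq=659 B_ack=10
After event 6: A_seq=20 A_ack=659 B_seq=659 B_ack=20

Answer: 20 659 659 20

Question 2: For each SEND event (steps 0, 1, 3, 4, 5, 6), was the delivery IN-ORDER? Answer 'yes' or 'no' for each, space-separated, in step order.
Answer: yes yes no yes yes yes

Derivation:
Step 0: SEND seq=200 -> in-order
Step 1: SEND seq=337 -> in-order
Step 3: SEND seq=491 -> out-of-order
Step 4: SEND seq=420 -> in-order
Step 5: SEND seq=0 -> in-order
Step 6: SEND seq=10 -> in-order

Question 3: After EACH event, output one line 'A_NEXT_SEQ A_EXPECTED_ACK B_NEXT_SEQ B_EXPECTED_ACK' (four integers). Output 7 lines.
0 337 337 0
0 420 420 0
0 420 491 0
0 420 659 0
0 659 659 0
10 659 659 10
20 659 659 20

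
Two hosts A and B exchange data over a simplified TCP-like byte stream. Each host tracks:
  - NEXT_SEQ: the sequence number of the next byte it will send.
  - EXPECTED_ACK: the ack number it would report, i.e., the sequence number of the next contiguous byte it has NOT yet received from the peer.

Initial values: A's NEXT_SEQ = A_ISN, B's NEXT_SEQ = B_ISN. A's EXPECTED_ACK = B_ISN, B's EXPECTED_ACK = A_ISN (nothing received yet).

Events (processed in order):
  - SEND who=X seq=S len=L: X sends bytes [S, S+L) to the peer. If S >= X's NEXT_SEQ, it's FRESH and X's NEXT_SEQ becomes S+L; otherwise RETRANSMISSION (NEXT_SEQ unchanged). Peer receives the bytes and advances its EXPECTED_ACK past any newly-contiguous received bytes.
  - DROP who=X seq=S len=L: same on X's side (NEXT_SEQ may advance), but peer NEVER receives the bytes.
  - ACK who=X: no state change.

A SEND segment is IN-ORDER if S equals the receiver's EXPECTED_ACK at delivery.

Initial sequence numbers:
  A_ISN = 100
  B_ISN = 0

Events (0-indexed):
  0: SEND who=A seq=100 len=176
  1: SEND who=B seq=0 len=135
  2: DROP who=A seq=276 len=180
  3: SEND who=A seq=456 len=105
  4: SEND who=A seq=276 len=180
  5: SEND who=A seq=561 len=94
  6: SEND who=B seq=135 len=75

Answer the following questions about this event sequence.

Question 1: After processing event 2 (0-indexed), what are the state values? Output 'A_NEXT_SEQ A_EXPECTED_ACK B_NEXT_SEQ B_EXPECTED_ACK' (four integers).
After event 0: A_seq=276 A_ack=0 B_seq=0 B_ack=276
After event 1: A_seq=276 A_ack=135 B_seq=135 B_ack=276
After event 2: A_seq=456 A_ack=135 B_seq=135 B_ack=276

456 135 135 276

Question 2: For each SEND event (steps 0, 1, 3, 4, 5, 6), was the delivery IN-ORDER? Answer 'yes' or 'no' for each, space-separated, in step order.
Answer: yes yes no yes yes yes

Derivation:
Step 0: SEND seq=100 -> in-order
Step 1: SEND seq=0 -> in-order
Step 3: SEND seq=456 -> out-of-order
Step 4: SEND seq=276 -> in-order
Step 5: SEND seq=561 -> in-order
Step 6: SEND seq=135 -> in-order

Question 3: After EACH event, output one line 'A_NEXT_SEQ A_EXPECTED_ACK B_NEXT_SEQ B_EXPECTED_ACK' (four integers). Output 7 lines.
276 0 0 276
276 135 135 276
456 135 135 276
561 135 135 276
561 135 135 561
655 135 135 655
655 210 210 655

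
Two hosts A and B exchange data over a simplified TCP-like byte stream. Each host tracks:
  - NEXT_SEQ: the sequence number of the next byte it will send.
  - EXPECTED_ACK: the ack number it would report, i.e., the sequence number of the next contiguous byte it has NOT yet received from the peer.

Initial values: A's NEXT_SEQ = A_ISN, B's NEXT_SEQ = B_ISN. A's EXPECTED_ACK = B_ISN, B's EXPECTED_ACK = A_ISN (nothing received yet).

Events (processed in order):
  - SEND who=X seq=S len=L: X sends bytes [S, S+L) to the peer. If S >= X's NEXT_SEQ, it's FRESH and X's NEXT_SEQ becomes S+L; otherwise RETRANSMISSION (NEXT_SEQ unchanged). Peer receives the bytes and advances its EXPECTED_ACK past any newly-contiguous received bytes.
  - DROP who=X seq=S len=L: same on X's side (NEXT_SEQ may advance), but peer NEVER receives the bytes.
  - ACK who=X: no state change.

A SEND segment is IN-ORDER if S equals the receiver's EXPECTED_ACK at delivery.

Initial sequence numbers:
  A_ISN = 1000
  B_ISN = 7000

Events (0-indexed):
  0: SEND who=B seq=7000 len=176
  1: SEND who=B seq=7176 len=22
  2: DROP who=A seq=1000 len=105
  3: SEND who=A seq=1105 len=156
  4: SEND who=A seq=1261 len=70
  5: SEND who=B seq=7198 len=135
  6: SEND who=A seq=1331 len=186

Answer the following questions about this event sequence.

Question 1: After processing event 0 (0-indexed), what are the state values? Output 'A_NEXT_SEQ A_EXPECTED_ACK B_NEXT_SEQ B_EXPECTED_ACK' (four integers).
After event 0: A_seq=1000 A_ack=7176 B_seq=7176 B_ack=1000

1000 7176 7176 1000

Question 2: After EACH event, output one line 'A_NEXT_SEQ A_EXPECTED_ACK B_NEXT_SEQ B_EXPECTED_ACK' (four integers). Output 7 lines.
1000 7176 7176 1000
1000 7198 7198 1000
1105 7198 7198 1000
1261 7198 7198 1000
1331 7198 7198 1000
1331 7333 7333 1000
1517 7333 7333 1000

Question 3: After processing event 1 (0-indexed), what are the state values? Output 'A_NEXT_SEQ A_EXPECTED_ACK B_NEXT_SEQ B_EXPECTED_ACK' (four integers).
After event 0: A_seq=1000 A_ack=7176 B_seq=7176 B_ack=1000
After event 1: A_seq=1000 A_ack=7198 B_seq=7198 B_ack=1000

1000 7198 7198 1000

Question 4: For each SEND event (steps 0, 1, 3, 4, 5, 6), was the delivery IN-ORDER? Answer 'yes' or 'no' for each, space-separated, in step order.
Step 0: SEND seq=7000 -> in-order
Step 1: SEND seq=7176 -> in-order
Step 3: SEND seq=1105 -> out-of-order
Step 4: SEND seq=1261 -> out-of-order
Step 5: SEND seq=7198 -> in-order
Step 6: SEND seq=1331 -> out-of-order

Answer: yes yes no no yes no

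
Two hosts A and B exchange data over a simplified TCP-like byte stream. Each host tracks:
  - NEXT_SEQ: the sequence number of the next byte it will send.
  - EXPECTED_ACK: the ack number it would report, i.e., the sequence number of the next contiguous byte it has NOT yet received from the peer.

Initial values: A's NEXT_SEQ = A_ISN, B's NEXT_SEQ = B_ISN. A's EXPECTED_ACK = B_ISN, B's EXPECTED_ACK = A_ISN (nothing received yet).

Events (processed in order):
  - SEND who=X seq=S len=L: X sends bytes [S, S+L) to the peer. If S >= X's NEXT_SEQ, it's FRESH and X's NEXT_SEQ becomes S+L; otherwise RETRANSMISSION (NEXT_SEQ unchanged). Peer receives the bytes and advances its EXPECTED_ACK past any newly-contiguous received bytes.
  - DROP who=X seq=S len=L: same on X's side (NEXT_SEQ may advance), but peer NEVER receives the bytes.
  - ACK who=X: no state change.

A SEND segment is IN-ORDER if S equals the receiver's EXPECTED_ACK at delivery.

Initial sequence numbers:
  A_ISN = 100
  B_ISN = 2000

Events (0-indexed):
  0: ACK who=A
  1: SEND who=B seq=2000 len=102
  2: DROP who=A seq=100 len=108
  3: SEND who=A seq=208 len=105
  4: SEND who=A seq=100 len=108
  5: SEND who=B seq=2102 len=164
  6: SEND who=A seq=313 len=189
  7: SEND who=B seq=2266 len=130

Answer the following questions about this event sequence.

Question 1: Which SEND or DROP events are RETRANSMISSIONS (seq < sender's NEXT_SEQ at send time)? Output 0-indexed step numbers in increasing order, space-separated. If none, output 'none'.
Step 1: SEND seq=2000 -> fresh
Step 2: DROP seq=100 -> fresh
Step 3: SEND seq=208 -> fresh
Step 4: SEND seq=100 -> retransmit
Step 5: SEND seq=2102 -> fresh
Step 6: SEND seq=313 -> fresh
Step 7: SEND seq=2266 -> fresh

Answer: 4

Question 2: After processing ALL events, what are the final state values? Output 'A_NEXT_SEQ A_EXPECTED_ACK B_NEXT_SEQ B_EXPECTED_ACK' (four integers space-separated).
After event 0: A_seq=100 A_ack=2000 B_seq=2000 B_ack=100
After event 1: A_seq=100 A_ack=2102 B_seq=2102 B_ack=100
After event 2: A_seq=208 A_ack=2102 B_seq=2102 B_ack=100
After event 3: A_seq=313 A_ack=2102 B_seq=2102 B_ack=100
After event 4: A_seq=313 A_ack=2102 B_seq=2102 B_ack=313
After event 5: A_seq=313 A_ack=2266 B_seq=2266 B_ack=313
After event 6: A_seq=502 A_ack=2266 B_seq=2266 B_ack=502
After event 7: A_seq=502 A_ack=2396 B_seq=2396 B_ack=502

Answer: 502 2396 2396 502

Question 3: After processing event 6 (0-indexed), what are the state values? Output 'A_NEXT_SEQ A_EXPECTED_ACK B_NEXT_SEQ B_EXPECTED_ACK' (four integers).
After event 0: A_seq=100 A_ack=2000 B_seq=2000 B_ack=100
After event 1: A_seq=100 A_ack=2102 B_seq=2102 B_ack=100
After event 2: A_seq=208 A_ack=2102 B_seq=2102 B_ack=100
After event 3: A_seq=313 A_ack=2102 B_seq=2102 B_ack=100
After event 4: A_seq=313 A_ack=2102 B_seq=2102 B_ack=313
After event 5: A_seq=313 A_ack=2266 B_seq=2266 B_ack=313
After event 6: A_seq=502 A_ack=2266 B_seq=2266 B_ack=502

502 2266 2266 502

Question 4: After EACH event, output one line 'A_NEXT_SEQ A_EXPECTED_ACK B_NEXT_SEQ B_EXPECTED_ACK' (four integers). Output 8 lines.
100 2000 2000 100
100 2102 2102 100
208 2102 2102 100
313 2102 2102 100
313 2102 2102 313
313 2266 2266 313
502 2266 2266 502
502 2396 2396 502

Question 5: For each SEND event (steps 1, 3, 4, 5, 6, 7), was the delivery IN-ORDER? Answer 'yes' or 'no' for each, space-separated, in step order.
Answer: yes no yes yes yes yes

Derivation:
Step 1: SEND seq=2000 -> in-order
Step 3: SEND seq=208 -> out-of-order
Step 4: SEND seq=100 -> in-order
Step 5: SEND seq=2102 -> in-order
Step 6: SEND seq=313 -> in-order
Step 7: SEND seq=2266 -> in-order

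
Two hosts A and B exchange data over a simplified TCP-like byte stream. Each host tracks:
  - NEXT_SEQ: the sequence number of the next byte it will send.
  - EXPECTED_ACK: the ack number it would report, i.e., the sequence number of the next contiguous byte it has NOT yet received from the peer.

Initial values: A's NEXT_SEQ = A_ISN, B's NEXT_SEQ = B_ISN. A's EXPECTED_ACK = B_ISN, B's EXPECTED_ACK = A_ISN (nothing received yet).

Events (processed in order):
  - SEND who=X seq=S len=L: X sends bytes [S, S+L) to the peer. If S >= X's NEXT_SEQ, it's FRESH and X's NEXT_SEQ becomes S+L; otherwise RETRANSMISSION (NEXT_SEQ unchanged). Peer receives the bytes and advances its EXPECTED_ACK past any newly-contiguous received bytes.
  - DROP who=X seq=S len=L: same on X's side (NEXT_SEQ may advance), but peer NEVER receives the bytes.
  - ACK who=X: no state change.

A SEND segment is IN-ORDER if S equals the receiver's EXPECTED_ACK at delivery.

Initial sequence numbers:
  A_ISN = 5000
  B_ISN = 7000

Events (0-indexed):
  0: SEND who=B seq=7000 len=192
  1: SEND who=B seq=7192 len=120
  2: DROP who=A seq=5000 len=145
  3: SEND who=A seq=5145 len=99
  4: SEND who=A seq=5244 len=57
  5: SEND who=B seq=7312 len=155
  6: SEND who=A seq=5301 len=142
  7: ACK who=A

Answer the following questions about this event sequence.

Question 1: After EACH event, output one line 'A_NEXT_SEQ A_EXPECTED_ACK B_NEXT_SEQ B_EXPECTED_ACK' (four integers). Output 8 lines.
5000 7192 7192 5000
5000 7312 7312 5000
5145 7312 7312 5000
5244 7312 7312 5000
5301 7312 7312 5000
5301 7467 7467 5000
5443 7467 7467 5000
5443 7467 7467 5000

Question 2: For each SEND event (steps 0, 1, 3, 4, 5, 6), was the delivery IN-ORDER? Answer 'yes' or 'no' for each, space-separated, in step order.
Answer: yes yes no no yes no

Derivation:
Step 0: SEND seq=7000 -> in-order
Step 1: SEND seq=7192 -> in-order
Step 3: SEND seq=5145 -> out-of-order
Step 4: SEND seq=5244 -> out-of-order
Step 5: SEND seq=7312 -> in-order
Step 6: SEND seq=5301 -> out-of-order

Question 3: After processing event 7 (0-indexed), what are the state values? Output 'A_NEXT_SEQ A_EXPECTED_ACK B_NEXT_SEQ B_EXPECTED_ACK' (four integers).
After event 0: A_seq=5000 A_ack=7192 B_seq=7192 B_ack=5000
After event 1: A_seq=5000 A_ack=7312 B_seq=7312 B_ack=5000
After event 2: A_seq=5145 A_ack=7312 B_seq=7312 B_ack=5000
After event 3: A_seq=5244 A_ack=7312 B_seq=7312 B_ack=5000
After event 4: A_seq=5301 A_ack=7312 B_seq=7312 B_ack=5000
After event 5: A_seq=5301 A_ack=7467 B_seq=7467 B_ack=5000
After event 6: A_seq=5443 A_ack=7467 B_seq=7467 B_ack=5000
After event 7: A_seq=5443 A_ack=7467 B_seq=7467 B_ack=5000

5443 7467 7467 5000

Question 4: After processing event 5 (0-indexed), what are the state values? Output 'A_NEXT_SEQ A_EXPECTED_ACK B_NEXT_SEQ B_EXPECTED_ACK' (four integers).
After event 0: A_seq=5000 A_ack=7192 B_seq=7192 B_ack=5000
After event 1: A_seq=5000 A_ack=7312 B_seq=7312 B_ack=5000
After event 2: A_seq=5145 A_ack=7312 B_seq=7312 B_ack=5000
After event 3: A_seq=5244 A_ack=7312 B_seq=7312 B_ack=5000
After event 4: A_seq=5301 A_ack=7312 B_seq=7312 B_ack=5000
After event 5: A_seq=5301 A_ack=7467 B_seq=7467 B_ack=5000

5301 7467 7467 5000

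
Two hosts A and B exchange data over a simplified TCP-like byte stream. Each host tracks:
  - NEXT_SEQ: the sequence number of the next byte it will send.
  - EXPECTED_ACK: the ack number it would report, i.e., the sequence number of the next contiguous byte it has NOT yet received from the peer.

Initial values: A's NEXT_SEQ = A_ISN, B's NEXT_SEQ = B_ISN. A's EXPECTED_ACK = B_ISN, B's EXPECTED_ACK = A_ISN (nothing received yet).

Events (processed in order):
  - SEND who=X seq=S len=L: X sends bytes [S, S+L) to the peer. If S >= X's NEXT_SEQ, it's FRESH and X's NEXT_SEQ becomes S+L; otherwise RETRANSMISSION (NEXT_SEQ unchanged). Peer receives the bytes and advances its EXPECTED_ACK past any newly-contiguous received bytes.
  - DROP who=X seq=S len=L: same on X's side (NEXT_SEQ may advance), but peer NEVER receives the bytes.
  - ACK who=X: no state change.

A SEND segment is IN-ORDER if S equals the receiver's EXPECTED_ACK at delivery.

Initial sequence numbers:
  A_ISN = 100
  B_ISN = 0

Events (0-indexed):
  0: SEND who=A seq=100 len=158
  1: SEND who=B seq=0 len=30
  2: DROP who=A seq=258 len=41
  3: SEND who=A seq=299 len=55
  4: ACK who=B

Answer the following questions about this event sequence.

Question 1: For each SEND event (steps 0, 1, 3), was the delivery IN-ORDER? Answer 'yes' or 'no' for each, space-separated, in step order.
Answer: yes yes no

Derivation:
Step 0: SEND seq=100 -> in-order
Step 1: SEND seq=0 -> in-order
Step 3: SEND seq=299 -> out-of-order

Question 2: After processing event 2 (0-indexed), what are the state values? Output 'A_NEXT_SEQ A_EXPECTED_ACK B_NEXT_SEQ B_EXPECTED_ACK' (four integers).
After event 0: A_seq=258 A_ack=0 B_seq=0 B_ack=258
After event 1: A_seq=258 A_ack=30 B_seq=30 B_ack=258
After event 2: A_seq=299 A_ack=30 B_seq=30 B_ack=258

299 30 30 258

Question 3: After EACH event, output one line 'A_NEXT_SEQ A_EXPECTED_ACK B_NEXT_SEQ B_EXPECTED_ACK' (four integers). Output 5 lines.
258 0 0 258
258 30 30 258
299 30 30 258
354 30 30 258
354 30 30 258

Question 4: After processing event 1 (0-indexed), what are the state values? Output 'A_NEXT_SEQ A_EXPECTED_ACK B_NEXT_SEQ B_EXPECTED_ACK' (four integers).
After event 0: A_seq=258 A_ack=0 B_seq=0 B_ack=258
After event 1: A_seq=258 A_ack=30 B_seq=30 B_ack=258

258 30 30 258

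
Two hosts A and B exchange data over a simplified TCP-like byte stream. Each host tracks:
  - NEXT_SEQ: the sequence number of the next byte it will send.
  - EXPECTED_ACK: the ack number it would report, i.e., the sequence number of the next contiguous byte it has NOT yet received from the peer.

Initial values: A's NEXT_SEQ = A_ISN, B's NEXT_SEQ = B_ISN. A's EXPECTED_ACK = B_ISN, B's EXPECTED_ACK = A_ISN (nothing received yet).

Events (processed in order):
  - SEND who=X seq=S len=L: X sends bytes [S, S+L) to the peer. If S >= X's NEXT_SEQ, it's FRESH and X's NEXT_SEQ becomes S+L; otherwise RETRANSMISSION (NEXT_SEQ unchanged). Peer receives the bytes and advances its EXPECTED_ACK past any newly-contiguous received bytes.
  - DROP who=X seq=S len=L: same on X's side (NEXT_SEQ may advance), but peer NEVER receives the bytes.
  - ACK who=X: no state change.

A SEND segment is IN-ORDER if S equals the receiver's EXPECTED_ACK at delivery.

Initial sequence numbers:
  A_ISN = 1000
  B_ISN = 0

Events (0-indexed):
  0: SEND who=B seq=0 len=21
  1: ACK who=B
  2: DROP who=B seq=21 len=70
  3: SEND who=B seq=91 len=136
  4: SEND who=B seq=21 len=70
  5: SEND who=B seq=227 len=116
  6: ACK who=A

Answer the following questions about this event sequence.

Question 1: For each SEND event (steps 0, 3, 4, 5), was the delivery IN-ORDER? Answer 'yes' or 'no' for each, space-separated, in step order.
Answer: yes no yes yes

Derivation:
Step 0: SEND seq=0 -> in-order
Step 3: SEND seq=91 -> out-of-order
Step 4: SEND seq=21 -> in-order
Step 5: SEND seq=227 -> in-order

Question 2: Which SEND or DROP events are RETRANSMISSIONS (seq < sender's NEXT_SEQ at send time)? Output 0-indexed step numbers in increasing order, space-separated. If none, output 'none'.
Step 0: SEND seq=0 -> fresh
Step 2: DROP seq=21 -> fresh
Step 3: SEND seq=91 -> fresh
Step 4: SEND seq=21 -> retransmit
Step 5: SEND seq=227 -> fresh

Answer: 4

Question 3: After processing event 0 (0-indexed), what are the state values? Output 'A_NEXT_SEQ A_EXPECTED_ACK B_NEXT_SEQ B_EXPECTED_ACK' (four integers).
After event 0: A_seq=1000 A_ack=21 B_seq=21 B_ack=1000

1000 21 21 1000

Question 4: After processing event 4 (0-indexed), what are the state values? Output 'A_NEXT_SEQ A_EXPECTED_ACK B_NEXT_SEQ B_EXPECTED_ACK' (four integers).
After event 0: A_seq=1000 A_ack=21 B_seq=21 B_ack=1000
After event 1: A_seq=1000 A_ack=21 B_seq=21 B_ack=1000
After event 2: A_seq=1000 A_ack=21 B_seq=91 B_ack=1000
After event 3: A_seq=1000 A_ack=21 B_seq=227 B_ack=1000
After event 4: A_seq=1000 A_ack=227 B_seq=227 B_ack=1000

1000 227 227 1000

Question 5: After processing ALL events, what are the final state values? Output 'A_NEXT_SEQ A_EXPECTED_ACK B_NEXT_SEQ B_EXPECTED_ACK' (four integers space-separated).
After event 0: A_seq=1000 A_ack=21 B_seq=21 B_ack=1000
After event 1: A_seq=1000 A_ack=21 B_seq=21 B_ack=1000
After event 2: A_seq=1000 A_ack=21 B_seq=91 B_ack=1000
After event 3: A_seq=1000 A_ack=21 B_seq=227 B_ack=1000
After event 4: A_seq=1000 A_ack=227 B_seq=227 B_ack=1000
After event 5: A_seq=1000 A_ack=343 B_seq=343 B_ack=1000
After event 6: A_seq=1000 A_ack=343 B_seq=343 B_ack=1000

Answer: 1000 343 343 1000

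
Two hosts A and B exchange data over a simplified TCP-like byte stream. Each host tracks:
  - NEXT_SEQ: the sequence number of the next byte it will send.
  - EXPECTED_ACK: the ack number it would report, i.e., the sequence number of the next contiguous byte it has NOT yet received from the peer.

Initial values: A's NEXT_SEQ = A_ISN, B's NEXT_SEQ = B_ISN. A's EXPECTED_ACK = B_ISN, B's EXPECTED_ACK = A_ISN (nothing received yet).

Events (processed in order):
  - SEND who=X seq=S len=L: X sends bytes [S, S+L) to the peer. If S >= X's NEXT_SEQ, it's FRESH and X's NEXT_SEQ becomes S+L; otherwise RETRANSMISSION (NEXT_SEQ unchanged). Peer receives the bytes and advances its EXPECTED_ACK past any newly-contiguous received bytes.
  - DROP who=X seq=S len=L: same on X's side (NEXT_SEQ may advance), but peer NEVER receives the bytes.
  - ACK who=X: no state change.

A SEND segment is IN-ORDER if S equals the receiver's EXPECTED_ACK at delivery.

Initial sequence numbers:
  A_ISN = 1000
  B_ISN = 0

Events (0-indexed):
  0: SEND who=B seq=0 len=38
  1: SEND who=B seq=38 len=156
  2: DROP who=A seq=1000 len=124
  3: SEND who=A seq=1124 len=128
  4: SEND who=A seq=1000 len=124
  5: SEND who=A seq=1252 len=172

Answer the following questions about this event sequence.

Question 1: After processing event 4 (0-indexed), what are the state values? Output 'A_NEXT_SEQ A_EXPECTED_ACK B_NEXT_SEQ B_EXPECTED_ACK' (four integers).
After event 0: A_seq=1000 A_ack=38 B_seq=38 B_ack=1000
After event 1: A_seq=1000 A_ack=194 B_seq=194 B_ack=1000
After event 2: A_seq=1124 A_ack=194 B_seq=194 B_ack=1000
After event 3: A_seq=1252 A_ack=194 B_seq=194 B_ack=1000
After event 4: A_seq=1252 A_ack=194 B_seq=194 B_ack=1252

1252 194 194 1252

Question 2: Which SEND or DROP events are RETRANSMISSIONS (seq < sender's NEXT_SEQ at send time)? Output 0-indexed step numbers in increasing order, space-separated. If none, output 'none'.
Step 0: SEND seq=0 -> fresh
Step 1: SEND seq=38 -> fresh
Step 2: DROP seq=1000 -> fresh
Step 3: SEND seq=1124 -> fresh
Step 4: SEND seq=1000 -> retransmit
Step 5: SEND seq=1252 -> fresh

Answer: 4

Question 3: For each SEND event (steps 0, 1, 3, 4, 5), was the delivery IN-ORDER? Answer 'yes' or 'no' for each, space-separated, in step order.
Step 0: SEND seq=0 -> in-order
Step 1: SEND seq=38 -> in-order
Step 3: SEND seq=1124 -> out-of-order
Step 4: SEND seq=1000 -> in-order
Step 5: SEND seq=1252 -> in-order

Answer: yes yes no yes yes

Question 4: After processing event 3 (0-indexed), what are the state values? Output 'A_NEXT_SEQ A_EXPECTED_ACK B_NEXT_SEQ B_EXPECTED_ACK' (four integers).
After event 0: A_seq=1000 A_ack=38 B_seq=38 B_ack=1000
After event 1: A_seq=1000 A_ack=194 B_seq=194 B_ack=1000
After event 2: A_seq=1124 A_ack=194 B_seq=194 B_ack=1000
After event 3: A_seq=1252 A_ack=194 B_seq=194 B_ack=1000

1252 194 194 1000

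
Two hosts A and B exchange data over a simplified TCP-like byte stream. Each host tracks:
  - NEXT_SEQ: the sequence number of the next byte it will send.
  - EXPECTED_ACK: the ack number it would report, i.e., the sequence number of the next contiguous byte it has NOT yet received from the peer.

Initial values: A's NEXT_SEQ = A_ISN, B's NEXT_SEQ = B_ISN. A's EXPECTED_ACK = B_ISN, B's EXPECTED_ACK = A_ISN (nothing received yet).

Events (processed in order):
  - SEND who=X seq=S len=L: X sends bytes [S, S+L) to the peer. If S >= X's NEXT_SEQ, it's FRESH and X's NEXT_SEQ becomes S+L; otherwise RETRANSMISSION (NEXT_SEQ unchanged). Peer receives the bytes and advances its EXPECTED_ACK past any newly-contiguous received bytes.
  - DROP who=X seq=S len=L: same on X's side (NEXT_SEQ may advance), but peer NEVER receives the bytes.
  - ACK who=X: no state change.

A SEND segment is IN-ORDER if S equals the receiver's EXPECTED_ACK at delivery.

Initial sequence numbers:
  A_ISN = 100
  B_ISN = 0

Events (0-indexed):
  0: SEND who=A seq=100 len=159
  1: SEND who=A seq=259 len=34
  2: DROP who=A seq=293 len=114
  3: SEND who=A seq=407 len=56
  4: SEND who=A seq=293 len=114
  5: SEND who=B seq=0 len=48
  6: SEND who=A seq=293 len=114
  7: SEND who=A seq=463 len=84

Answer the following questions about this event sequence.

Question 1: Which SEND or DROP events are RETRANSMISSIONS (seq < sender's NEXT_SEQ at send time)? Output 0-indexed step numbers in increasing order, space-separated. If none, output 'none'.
Step 0: SEND seq=100 -> fresh
Step 1: SEND seq=259 -> fresh
Step 2: DROP seq=293 -> fresh
Step 3: SEND seq=407 -> fresh
Step 4: SEND seq=293 -> retransmit
Step 5: SEND seq=0 -> fresh
Step 6: SEND seq=293 -> retransmit
Step 7: SEND seq=463 -> fresh

Answer: 4 6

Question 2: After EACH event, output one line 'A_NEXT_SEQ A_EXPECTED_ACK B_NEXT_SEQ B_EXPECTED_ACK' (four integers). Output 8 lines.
259 0 0 259
293 0 0 293
407 0 0 293
463 0 0 293
463 0 0 463
463 48 48 463
463 48 48 463
547 48 48 547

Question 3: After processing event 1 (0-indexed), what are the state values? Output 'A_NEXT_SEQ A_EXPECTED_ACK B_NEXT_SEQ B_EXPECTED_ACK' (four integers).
After event 0: A_seq=259 A_ack=0 B_seq=0 B_ack=259
After event 1: A_seq=293 A_ack=0 B_seq=0 B_ack=293

293 0 0 293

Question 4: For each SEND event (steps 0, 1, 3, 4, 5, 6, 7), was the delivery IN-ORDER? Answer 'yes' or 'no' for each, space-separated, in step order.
Step 0: SEND seq=100 -> in-order
Step 1: SEND seq=259 -> in-order
Step 3: SEND seq=407 -> out-of-order
Step 4: SEND seq=293 -> in-order
Step 5: SEND seq=0 -> in-order
Step 6: SEND seq=293 -> out-of-order
Step 7: SEND seq=463 -> in-order

Answer: yes yes no yes yes no yes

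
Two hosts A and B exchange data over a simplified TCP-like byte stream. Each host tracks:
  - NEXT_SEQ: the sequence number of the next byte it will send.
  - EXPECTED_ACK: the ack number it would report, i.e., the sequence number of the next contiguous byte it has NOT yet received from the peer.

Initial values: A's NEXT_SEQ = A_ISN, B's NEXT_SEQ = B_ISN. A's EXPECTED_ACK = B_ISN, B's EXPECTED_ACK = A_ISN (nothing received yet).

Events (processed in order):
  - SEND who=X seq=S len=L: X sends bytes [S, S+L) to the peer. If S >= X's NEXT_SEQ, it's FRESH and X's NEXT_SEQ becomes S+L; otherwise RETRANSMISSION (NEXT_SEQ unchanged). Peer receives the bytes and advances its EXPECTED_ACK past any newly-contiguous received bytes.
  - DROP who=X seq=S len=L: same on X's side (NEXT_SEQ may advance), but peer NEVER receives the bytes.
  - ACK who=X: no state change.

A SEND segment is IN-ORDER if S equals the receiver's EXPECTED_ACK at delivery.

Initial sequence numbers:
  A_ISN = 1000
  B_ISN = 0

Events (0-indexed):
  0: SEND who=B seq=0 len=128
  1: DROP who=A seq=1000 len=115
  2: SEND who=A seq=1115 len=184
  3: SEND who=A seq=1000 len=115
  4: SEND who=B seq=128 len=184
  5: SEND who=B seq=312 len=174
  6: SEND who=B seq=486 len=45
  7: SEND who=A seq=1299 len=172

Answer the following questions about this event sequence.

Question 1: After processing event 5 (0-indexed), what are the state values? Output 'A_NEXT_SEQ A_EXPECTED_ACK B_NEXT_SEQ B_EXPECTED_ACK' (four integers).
After event 0: A_seq=1000 A_ack=128 B_seq=128 B_ack=1000
After event 1: A_seq=1115 A_ack=128 B_seq=128 B_ack=1000
After event 2: A_seq=1299 A_ack=128 B_seq=128 B_ack=1000
After event 3: A_seq=1299 A_ack=128 B_seq=128 B_ack=1299
After event 4: A_seq=1299 A_ack=312 B_seq=312 B_ack=1299
After event 5: A_seq=1299 A_ack=486 B_seq=486 B_ack=1299

1299 486 486 1299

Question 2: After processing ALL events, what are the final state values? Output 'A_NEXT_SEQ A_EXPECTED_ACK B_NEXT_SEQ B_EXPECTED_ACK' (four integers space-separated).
Answer: 1471 531 531 1471

Derivation:
After event 0: A_seq=1000 A_ack=128 B_seq=128 B_ack=1000
After event 1: A_seq=1115 A_ack=128 B_seq=128 B_ack=1000
After event 2: A_seq=1299 A_ack=128 B_seq=128 B_ack=1000
After event 3: A_seq=1299 A_ack=128 B_seq=128 B_ack=1299
After event 4: A_seq=1299 A_ack=312 B_seq=312 B_ack=1299
After event 5: A_seq=1299 A_ack=486 B_seq=486 B_ack=1299
After event 6: A_seq=1299 A_ack=531 B_seq=531 B_ack=1299
After event 7: A_seq=1471 A_ack=531 B_seq=531 B_ack=1471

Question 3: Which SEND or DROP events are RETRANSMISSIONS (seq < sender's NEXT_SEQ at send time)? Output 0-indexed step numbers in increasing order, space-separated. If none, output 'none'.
Step 0: SEND seq=0 -> fresh
Step 1: DROP seq=1000 -> fresh
Step 2: SEND seq=1115 -> fresh
Step 3: SEND seq=1000 -> retransmit
Step 4: SEND seq=128 -> fresh
Step 5: SEND seq=312 -> fresh
Step 6: SEND seq=486 -> fresh
Step 7: SEND seq=1299 -> fresh

Answer: 3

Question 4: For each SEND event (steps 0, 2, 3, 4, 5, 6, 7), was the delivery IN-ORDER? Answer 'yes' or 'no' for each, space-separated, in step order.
Step 0: SEND seq=0 -> in-order
Step 2: SEND seq=1115 -> out-of-order
Step 3: SEND seq=1000 -> in-order
Step 4: SEND seq=128 -> in-order
Step 5: SEND seq=312 -> in-order
Step 6: SEND seq=486 -> in-order
Step 7: SEND seq=1299 -> in-order

Answer: yes no yes yes yes yes yes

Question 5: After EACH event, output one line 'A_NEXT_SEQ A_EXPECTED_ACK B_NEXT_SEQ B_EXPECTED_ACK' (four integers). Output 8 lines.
1000 128 128 1000
1115 128 128 1000
1299 128 128 1000
1299 128 128 1299
1299 312 312 1299
1299 486 486 1299
1299 531 531 1299
1471 531 531 1471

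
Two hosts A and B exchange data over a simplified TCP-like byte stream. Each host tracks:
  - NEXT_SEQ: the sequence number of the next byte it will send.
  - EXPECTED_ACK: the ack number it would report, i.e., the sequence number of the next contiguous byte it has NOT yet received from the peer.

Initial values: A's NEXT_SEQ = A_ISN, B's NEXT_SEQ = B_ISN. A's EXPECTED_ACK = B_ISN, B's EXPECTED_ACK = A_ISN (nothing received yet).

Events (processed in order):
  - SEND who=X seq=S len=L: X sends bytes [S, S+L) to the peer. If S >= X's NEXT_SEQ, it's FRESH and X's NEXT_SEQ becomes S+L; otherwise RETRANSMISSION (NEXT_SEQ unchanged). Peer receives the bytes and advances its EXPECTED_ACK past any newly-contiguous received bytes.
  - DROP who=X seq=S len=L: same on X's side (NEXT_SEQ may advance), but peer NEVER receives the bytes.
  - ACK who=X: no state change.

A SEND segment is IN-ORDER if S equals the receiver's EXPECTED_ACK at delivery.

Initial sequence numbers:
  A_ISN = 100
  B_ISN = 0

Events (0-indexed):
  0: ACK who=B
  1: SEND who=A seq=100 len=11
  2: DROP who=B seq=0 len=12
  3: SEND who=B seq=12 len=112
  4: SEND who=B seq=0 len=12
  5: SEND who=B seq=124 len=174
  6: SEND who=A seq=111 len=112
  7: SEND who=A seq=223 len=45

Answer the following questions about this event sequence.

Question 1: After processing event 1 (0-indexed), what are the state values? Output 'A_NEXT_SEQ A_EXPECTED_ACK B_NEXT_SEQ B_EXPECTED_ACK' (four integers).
After event 0: A_seq=100 A_ack=0 B_seq=0 B_ack=100
After event 1: A_seq=111 A_ack=0 B_seq=0 B_ack=111

111 0 0 111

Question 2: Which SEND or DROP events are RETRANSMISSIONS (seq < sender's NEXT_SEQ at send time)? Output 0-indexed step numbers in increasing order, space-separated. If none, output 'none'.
Step 1: SEND seq=100 -> fresh
Step 2: DROP seq=0 -> fresh
Step 3: SEND seq=12 -> fresh
Step 4: SEND seq=0 -> retransmit
Step 5: SEND seq=124 -> fresh
Step 6: SEND seq=111 -> fresh
Step 7: SEND seq=223 -> fresh

Answer: 4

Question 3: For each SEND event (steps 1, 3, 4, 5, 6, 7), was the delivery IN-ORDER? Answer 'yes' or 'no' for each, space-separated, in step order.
Step 1: SEND seq=100 -> in-order
Step 3: SEND seq=12 -> out-of-order
Step 4: SEND seq=0 -> in-order
Step 5: SEND seq=124 -> in-order
Step 6: SEND seq=111 -> in-order
Step 7: SEND seq=223 -> in-order

Answer: yes no yes yes yes yes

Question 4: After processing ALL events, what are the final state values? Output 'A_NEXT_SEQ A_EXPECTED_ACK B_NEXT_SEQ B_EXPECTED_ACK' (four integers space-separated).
After event 0: A_seq=100 A_ack=0 B_seq=0 B_ack=100
After event 1: A_seq=111 A_ack=0 B_seq=0 B_ack=111
After event 2: A_seq=111 A_ack=0 B_seq=12 B_ack=111
After event 3: A_seq=111 A_ack=0 B_seq=124 B_ack=111
After event 4: A_seq=111 A_ack=124 B_seq=124 B_ack=111
After event 5: A_seq=111 A_ack=298 B_seq=298 B_ack=111
After event 6: A_seq=223 A_ack=298 B_seq=298 B_ack=223
After event 7: A_seq=268 A_ack=298 B_seq=298 B_ack=268

Answer: 268 298 298 268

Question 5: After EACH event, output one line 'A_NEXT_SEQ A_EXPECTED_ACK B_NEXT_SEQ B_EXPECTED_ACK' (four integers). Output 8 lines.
100 0 0 100
111 0 0 111
111 0 12 111
111 0 124 111
111 124 124 111
111 298 298 111
223 298 298 223
268 298 298 268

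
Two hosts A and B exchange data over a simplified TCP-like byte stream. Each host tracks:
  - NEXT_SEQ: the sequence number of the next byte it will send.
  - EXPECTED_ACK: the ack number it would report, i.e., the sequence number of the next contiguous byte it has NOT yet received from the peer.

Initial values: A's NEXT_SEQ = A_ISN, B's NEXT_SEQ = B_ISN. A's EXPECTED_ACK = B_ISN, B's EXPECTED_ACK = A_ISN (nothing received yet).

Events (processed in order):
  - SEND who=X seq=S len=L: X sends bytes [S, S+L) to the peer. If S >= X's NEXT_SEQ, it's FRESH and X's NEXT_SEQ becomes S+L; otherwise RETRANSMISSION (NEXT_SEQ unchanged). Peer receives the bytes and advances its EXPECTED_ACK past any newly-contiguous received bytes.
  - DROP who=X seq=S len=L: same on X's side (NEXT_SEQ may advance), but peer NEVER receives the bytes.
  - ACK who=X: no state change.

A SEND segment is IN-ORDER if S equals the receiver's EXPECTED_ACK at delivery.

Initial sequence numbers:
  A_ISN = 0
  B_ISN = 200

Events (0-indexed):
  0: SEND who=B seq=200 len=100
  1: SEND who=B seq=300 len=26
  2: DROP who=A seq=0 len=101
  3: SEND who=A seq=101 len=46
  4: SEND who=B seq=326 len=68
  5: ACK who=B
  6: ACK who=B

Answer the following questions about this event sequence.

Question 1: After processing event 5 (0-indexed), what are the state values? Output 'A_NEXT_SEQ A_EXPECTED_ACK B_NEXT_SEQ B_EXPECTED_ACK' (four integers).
After event 0: A_seq=0 A_ack=300 B_seq=300 B_ack=0
After event 1: A_seq=0 A_ack=326 B_seq=326 B_ack=0
After event 2: A_seq=101 A_ack=326 B_seq=326 B_ack=0
After event 3: A_seq=147 A_ack=326 B_seq=326 B_ack=0
After event 4: A_seq=147 A_ack=394 B_seq=394 B_ack=0
After event 5: A_seq=147 A_ack=394 B_seq=394 B_ack=0

147 394 394 0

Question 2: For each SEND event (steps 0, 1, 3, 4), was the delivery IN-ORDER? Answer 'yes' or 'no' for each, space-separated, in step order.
Answer: yes yes no yes

Derivation:
Step 0: SEND seq=200 -> in-order
Step 1: SEND seq=300 -> in-order
Step 3: SEND seq=101 -> out-of-order
Step 4: SEND seq=326 -> in-order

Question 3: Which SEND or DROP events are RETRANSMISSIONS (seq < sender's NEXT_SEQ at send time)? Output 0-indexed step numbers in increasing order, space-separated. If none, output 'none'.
Answer: none

Derivation:
Step 0: SEND seq=200 -> fresh
Step 1: SEND seq=300 -> fresh
Step 2: DROP seq=0 -> fresh
Step 3: SEND seq=101 -> fresh
Step 4: SEND seq=326 -> fresh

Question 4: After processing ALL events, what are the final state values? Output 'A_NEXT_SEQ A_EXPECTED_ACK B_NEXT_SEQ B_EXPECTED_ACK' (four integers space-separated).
After event 0: A_seq=0 A_ack=300 B_seq=300 B_ack=0
After event 1: A_seq=0 A_ack=326 B_seq=326 B_ack=0
After event 2: A_seq=101 A_ack=326 B_seq=326 B_ack=0
After event 3: A_seq=147 A_ack=326 B_seq=326 B_ack=0
After event 4: A_seq=147 A_ack=394 B_seq=394 B_ack=0
After event 5: A_seq=147 A_ack=394 B_seq=394 B_ack=0
After event 6: A_seq=147 A_ack=394 B_seq=394 B_ack=0

Answer: 147 394 394 0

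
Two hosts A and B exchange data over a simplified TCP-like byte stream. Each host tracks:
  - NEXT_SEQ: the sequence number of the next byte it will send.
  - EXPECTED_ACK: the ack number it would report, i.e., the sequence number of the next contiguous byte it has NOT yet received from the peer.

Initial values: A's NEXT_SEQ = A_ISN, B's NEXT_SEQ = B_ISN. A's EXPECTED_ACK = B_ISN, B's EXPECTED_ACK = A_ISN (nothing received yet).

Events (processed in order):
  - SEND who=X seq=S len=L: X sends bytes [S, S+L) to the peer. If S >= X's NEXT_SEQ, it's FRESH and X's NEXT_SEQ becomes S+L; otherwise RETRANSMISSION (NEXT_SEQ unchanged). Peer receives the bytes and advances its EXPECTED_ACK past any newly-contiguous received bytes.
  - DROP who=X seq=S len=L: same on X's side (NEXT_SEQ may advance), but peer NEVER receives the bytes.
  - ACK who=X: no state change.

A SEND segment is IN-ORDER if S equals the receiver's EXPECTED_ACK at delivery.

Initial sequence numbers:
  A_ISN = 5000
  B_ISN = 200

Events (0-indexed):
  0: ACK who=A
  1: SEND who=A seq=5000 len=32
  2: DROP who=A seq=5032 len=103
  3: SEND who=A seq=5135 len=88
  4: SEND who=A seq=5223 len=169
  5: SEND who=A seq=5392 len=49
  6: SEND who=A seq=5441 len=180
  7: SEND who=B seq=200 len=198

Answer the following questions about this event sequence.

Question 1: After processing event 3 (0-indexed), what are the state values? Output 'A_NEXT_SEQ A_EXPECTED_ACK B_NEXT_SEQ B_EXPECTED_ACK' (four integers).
After event 0: A_seq=5000 A_ack=200 B_seq=200 B_ack=5000
After event 1: A_seq=5032 A_ack=200 B_seq=200 B_ack=5032
After event 2: A_seq=5135 A_ack=200 B_seq=200 B_ack=5032
After event 3: A_seq=5223 A_ack=200 B_seq=200 B_ack=5032

5223 200 200 5032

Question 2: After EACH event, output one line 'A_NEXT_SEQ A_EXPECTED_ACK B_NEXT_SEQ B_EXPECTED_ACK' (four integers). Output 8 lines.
5000 200 200 5000
5032 200 200 5032
5135 200 200 5032
5223 200 200 5032
5392 200 200 5032
5441 200 200 5032
5621 200 200 5032
5621 398 398 5032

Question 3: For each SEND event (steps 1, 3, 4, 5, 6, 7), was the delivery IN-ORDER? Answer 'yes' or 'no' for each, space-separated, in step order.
Step 1: SEND seq=5000 -> in-order
Step 3: SEND seq=5135 -> out-of-order
Step 4: SEND seq=5223 -> out-of-order
Step 5: SEND seq=5392 -> out-of-order
Step 6: SEND seq=5441 -> out-of-order
Step 7: SEND seq=200 -> in-order

Answer: yes no no no no yes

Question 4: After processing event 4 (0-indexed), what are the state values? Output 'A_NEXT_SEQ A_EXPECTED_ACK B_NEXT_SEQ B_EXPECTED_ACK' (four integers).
After event 0: A_seq=5000 A_ack=200 B_seq=200 B_ack=5000
After event 1: A_seq=5032 A_ack=200 B_seq=200 B_ack=5032
After event 2: A_seq=5135 A_ack=200 B_seq=200 B_ack=5032
After event 3: A_seq=5223 A_ack=200 B_seq=200 B_ack=5032
After event 4: A_seq=5392 A_ack=200 B_seq=200 B_ack=5032

5392 200 200 5032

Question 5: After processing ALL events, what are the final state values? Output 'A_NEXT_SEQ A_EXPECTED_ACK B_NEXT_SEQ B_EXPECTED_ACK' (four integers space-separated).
Answer: 5621 398 398 5032

Derivation:
After event 0: A_seq=5000 A_ack=200 B_seq=200 B_ack=5000
After event 1: A_seq=5032 A_ack=200 B_seq=200 B_ack=5032
After event 2: A_seq=5135 A_ack=200 B_seq=200 B_ack=5032
After event 3: A_seq=5223 A_ack=200 B_seq=200 B_ack=5032
After event 4: A_seq=5392 A_ack=200 B_seq=200 B_ack=5032
After event 5: A_seq=5441 A_ack=200 B_seq=200 B_ack=5032
After event 6: A_seq=5621 A_ack=200 B_seq=200 B_ack=5032
After event 7: A_seq=5621 A_ack=398 B_seq=398 B_ack=5032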